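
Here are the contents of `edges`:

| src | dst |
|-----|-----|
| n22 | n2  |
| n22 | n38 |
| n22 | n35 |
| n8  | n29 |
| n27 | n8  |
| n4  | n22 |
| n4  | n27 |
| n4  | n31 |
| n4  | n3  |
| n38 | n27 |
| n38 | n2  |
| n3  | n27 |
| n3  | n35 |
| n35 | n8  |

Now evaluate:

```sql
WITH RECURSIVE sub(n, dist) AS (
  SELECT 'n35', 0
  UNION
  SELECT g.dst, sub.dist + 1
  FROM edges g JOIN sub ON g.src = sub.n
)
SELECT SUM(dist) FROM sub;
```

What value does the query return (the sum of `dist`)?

Base: (n35, dist=0).
Iteration 1: edges from {n35} -> (n8, dist=1).
Iteration 2: edges from {n8} -> (n29, dist=2).
Iteration 3: no outgoing edges from {n29}; recursion stops.
SUM(dist) = 0 + 1 + 2 = 3.

3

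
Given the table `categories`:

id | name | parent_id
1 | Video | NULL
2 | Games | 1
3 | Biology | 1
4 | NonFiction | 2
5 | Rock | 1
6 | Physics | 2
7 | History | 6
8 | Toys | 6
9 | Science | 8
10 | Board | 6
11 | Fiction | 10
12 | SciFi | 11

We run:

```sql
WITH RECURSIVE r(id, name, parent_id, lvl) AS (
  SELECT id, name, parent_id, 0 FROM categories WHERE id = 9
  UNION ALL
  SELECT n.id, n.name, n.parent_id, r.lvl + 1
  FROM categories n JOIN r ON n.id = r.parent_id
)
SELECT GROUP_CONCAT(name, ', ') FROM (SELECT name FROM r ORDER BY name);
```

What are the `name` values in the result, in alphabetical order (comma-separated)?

Games, Physics, Science, Toys, Video

Base: id=9 (Science), parent_id=8, lvl 0.
Iteration 1: join on id=8 -> Toys (id 8, parent_id=6, lvl 1).
Iteration 2: join on id=6 -> Physics (id 6, parent_id=2, lvl 2).
Iteration 3: join on id=2 -> Games (id 2, parent_id=1, lvl 3).
Iteration 4: join on id=1 -> Video (id 1, parent_id=NULL, lvl 4).
Iteration 5: parent_id is NULL; no match; recursion stops.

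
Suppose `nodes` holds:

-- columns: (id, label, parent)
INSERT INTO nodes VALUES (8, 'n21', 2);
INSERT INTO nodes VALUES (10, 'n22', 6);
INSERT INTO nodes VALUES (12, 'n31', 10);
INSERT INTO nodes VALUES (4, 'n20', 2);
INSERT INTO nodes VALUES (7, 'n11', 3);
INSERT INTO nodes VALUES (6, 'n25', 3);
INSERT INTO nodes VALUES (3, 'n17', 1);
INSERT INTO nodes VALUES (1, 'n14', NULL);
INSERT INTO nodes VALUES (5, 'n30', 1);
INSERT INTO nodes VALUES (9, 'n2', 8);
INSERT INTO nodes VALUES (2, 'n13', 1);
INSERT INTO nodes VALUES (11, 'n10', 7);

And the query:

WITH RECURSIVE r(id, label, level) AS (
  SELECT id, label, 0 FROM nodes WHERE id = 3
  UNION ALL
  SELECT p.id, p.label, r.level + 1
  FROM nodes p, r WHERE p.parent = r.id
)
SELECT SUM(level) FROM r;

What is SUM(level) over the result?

Base: id=3 (n17) at level 0.
Iteration 1: rows with parent in {3} -> n25 (id 6, level 1), n11 (id 7, level 1).
Iteration 2: rows with parent in {6,7} -> n22 (id 10, level 2), n10 (id 11, level 2).
Iteration 3: rows with parent in {10,11} -> n31 (id 12, level 3).
Iteration 4: no rows with parent in {12}; recursion stops.
SUM(level) = 0 + 1 + 1 + 2 + 2 + 3 = 9.

9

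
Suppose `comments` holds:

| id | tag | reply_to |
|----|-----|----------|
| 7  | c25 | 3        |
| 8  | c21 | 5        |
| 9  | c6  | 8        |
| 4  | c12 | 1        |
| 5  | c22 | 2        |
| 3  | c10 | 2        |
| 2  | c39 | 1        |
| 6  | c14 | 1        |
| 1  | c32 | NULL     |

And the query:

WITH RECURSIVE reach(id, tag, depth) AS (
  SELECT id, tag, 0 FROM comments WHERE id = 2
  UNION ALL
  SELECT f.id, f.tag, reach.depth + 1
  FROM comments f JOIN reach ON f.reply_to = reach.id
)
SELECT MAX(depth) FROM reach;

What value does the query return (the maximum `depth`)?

Base: id=2 (c39) at depth 0.
Iteration 1: rows with reply_to in {2} -> c10 (id 3, depth 1), c22 (id 5, depth 1).
Iteration 2: rows with reply_to in {3,5} -> c25 (id 7, depth 2), c21 (id 8, depth 2).
Iteration 3: rows with reply_to in {7,8} -> c6 (id 9, depth 3).
Iteration 4: no rows with reply_to in {9}; recursion stops.
depth values: 0, 1, 1, 2, 2, 3; the maximum is 3.

3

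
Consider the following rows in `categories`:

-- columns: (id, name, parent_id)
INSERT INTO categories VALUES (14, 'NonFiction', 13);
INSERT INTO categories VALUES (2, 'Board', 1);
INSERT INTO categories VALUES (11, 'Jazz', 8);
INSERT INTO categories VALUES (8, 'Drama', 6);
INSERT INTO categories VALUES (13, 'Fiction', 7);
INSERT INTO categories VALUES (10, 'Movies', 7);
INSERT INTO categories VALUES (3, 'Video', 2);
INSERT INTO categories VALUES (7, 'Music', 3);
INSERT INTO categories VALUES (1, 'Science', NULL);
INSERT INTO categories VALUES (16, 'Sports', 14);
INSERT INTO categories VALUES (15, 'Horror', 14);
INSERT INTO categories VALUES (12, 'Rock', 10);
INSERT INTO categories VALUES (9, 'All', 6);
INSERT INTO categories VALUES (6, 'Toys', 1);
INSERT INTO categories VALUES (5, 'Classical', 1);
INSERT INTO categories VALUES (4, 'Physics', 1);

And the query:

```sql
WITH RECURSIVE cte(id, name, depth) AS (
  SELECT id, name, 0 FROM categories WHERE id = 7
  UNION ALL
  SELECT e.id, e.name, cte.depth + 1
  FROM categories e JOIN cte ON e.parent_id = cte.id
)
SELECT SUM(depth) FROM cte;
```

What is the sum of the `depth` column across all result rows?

12

Base: id=7 (Music) at depth 0.
Iteration 1: rows with parent_id in {7} -> Movies (id 10, depth 1), Fiction (id 13, depth 1).
Iteration 2: rows with parent_id in {10,13} -> Rock (id 12, depth 2), NonFiction (id 14, depth 2).
Iteration 3: rows with parent_id in {12,14} -> Horror (id 15, depth 3), Sports (id 16, depth 3).
Iteration 4: no rows with parent_id in {15,16}; recursion stops.
SUM(depth) = 0 + 1 + 1 + 2 + 2 + 3 + 3 = 12.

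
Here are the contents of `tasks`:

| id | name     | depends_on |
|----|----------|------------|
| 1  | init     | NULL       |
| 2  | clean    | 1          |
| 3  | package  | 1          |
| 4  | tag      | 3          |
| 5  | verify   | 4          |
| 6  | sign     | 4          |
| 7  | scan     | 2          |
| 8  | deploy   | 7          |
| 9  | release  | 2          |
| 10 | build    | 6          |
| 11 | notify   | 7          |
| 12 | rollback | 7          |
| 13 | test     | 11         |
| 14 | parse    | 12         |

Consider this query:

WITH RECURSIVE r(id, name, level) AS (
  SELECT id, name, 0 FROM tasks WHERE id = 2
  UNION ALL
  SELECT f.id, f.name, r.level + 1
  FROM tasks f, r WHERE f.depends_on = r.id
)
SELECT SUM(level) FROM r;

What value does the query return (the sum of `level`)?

14

Base: id=2 (clean) at level 0.
Iteration 1: rows with depends_on in {2} -> scan (id 7, level 1), release (id 9, level 1).
Iteration 2: rows with depends_on in {7,9} -> deploy (id 8, level 2), notify (id 11, level 2), rollback (id 12, level 2).
Iteration 3: rows with depends_on in {8,11,12} -> test (id 13, level 3), parse (id 14, level 3).
Iteration 4: no rows with depends_on in {13,14}; recursion stops.
SUM(level) = 0 + 1 + 1 + 2 + 2 + 2 + 3 + 3 = 14.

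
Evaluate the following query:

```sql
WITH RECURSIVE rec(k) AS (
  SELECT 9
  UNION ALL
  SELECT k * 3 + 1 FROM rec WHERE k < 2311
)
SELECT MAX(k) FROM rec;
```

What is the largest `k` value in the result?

Base: k=9.
Iteration 1: 9 < 2311 holds -> k = 9 * 3 + 1 = 28.
Iteration 2: 28 < 2311 holds -> k = 28 * 3 + 1 = 85.
Iteration 3: 85 < 2311 holds -> k = 85 * 3 + 1 = 256.
Iteration 4: 256 < 2311 holds -> k = 256 * 3 + 1 = 769.
Iteration 5: 769 < 2311 holds -> k = 769 * 3 + 1 = 2308.
Iteration 6: 2308 < 2311 holds -> k = 2308 * 3 + 1 = 6925.
Iteration 7: 6925 < 2311 fails; recursion stops.
k values: 9, 28, 85, 256, 769, 2308, 6925; the maximum is 6925.

6925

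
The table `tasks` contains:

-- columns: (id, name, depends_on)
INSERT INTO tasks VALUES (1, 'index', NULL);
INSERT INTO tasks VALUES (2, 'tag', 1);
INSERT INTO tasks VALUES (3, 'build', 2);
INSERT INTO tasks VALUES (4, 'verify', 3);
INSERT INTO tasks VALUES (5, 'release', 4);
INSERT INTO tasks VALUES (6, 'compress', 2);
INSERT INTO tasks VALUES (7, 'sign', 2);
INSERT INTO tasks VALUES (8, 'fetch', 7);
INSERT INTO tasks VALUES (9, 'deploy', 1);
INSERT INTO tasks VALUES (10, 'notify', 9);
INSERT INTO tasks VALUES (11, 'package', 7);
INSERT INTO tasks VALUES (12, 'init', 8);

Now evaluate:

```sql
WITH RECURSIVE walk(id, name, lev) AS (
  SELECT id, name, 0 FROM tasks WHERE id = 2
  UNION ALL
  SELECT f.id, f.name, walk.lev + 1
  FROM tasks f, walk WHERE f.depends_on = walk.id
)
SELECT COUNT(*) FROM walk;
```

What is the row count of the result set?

Base: id=2 (tag) at lev 0.
Iteration 1: rows with depends_on in {2} -> build (id 3, lev 1), compress (id 6, lev 1), sign (id 7, lev 1).
Iteration 2: rows with depends_on in {3,6,7} -> verify (id 4, lev 2), fetch (id 8, lev 2), package (id 11, lev 2).
Iteration 3: rows with depends_on in {4,8,11} -> release (id 5, lev 3), init (id 12, lev 3).
Iteration 4: no rows with depends_on in {5,12}; recursion stops.
Total rows emitted: 9.

9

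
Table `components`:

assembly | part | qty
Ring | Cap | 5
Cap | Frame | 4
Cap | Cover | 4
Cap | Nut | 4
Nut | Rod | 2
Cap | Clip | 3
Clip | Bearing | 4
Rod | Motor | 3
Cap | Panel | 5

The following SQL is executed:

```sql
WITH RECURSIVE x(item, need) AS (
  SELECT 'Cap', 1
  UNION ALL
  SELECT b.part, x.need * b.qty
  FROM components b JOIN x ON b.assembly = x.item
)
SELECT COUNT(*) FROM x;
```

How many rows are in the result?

Base: (Cap, need=1).
Iteration 1: components of {Cap} -> Clip = 1*3 = 3, Cover = 1*4 = 4, Frame = 1*4 = 4, Nut = 1*4 = 4, Panel = 1*5 = 5.
Iteration 2: components of {Clip,Cover,Frame,Nut,Panel} -> Bearing = 3*4 = 12, Rod = 4*2 = 8.
Iteration 3: components of {Bearing,Rod} -> Motor = 8*3 = 24.
Iteration 4: no further components; recursion stops.
Total rows emitted: 9.

9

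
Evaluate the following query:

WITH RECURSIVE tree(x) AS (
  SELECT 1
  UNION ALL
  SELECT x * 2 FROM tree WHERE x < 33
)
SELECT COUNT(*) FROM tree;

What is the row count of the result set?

Base: x=1.
Iteration 1: 1 < 33 holds -> x = 1 * 2 = 2.
Iteration 2: 2 < 33 holds -> x = 2 * 2 = 4.
Iteration 3: 4 < 33 holds -> x = 4 * 2 = 8.
Iteration 4: 8 < 33 holds -> x = 8 * 2 = 16.
Iteration 5: 16 < 33 holds -> x = 16 * 2 = 32.
Iteration 6: 32 < 33 holds -> x = 32 * 2 = 64.
Iteration 7: 64 < 33 fails; recursion stops.
Total rows emitted: 7.

7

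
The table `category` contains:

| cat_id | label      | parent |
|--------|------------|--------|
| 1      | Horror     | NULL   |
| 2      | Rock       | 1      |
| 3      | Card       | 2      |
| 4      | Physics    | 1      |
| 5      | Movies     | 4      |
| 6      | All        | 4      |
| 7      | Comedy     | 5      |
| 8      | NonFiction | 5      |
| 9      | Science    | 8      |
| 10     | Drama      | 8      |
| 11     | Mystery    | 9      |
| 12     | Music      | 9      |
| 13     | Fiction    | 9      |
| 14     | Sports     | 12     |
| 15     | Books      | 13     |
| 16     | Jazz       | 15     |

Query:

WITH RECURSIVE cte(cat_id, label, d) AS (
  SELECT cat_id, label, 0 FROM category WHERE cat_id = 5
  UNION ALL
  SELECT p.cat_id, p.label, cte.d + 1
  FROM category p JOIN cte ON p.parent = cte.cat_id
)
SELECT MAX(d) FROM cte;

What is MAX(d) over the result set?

5

Base: cat_id=5 (Movies) at d 0.
Iteration 1: rows with parent in {5} -> Comedy (id 7, d 1), NonFiction (id 8, d 1).
Iteration 2: rows with parent in {7,8} -> Science (id 9, d 2), Drama (id 10, d 2).
Iteration 3: rows with parent in {9,10} -> Mystery (id 11, d 3), Music (id 12, d 3), Fiction (id 13, d 3).
Iteration 4: rows with parent in {11,12,13} -> Sports (id 14, d 4), Books (id 15, d 4).
Iteration 5: rows with parent in {14,15} -> Jazz (id 16, d 5).
Iteration 6: no rows with parent in {16}; recursion stops.
d values: 0, 1, 1, 2, 2, 3, 3, 3, 4, 4, 5; the maximum is 5.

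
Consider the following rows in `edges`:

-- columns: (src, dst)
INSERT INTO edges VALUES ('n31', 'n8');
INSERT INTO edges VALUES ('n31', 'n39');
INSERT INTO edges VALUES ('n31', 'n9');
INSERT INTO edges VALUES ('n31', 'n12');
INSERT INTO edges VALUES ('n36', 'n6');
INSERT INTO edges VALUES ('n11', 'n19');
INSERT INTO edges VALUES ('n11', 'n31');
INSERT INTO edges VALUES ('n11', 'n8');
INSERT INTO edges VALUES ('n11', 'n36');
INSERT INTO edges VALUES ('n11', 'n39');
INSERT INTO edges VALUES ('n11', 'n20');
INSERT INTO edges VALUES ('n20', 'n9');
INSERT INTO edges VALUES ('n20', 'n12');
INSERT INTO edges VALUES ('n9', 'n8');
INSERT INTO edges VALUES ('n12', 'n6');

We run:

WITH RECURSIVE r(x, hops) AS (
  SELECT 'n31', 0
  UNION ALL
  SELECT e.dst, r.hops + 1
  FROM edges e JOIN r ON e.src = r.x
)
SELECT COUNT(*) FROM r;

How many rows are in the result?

7

Base: (n31, hops=0).
Iteration 1: edges from {n31} -> (n12, hops=1), (n39, hops=1), (n8, hops=1), (n9, hops=1).
Iteration 2: edges from {n12,n39,n8,n9} -> (n6, hops=2), (n8, hops=2).
Iteration 3: no outgoing edges from {n6,n8}; recursion stops.
Total rows emitted: 7.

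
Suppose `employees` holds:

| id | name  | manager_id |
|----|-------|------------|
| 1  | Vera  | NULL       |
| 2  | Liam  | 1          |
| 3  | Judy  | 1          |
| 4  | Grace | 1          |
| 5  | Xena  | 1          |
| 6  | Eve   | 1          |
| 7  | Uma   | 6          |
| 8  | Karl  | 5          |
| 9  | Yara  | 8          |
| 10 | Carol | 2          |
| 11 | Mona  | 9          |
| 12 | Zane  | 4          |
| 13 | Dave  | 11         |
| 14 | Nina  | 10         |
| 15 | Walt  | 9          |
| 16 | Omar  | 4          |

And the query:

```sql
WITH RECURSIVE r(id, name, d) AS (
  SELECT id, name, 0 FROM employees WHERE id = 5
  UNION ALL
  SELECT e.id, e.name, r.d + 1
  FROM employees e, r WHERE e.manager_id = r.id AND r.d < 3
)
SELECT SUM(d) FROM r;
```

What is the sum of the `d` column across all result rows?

9

Base: id=5 (Xena) at d 0.
Iteration 1: rows with manager_id in {5} -> Karl (id 8, d 1).
Iteration 2: rows with manager_id in {8} -> Yara (id 9, d 2).
Iteration 3: rows with manager_id in {9} -> Mona (id 11, d 3), Walt (id 15, d 3).
Iteration 4: d < 3 fails for all current rows; recursion stops.
SUM(d) = 0 + 1 + 2 + 3 + 3 = 9.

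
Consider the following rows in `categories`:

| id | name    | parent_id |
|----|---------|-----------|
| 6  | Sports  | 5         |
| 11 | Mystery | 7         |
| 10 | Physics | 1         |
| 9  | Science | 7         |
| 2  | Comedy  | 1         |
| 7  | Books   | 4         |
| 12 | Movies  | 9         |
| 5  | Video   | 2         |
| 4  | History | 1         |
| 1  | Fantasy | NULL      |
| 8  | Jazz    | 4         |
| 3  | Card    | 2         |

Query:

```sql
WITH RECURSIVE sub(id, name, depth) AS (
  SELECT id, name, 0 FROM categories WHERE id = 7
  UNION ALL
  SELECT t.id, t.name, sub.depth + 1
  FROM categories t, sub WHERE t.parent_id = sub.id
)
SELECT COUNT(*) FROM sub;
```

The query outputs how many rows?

Base: id=7 (Books) at depth 0.
Iteration 1: rows with parent_id in {7} -> Science (id 9, depth 1), Mystery (id 11, depth 1).
Iteration 2: rows with parent_id in {9,11} -> Movies (id 12, depth 2).
Iteration 3: no rows with parent_id in {12}; recursion stops.
Total rows emitted: 4.

4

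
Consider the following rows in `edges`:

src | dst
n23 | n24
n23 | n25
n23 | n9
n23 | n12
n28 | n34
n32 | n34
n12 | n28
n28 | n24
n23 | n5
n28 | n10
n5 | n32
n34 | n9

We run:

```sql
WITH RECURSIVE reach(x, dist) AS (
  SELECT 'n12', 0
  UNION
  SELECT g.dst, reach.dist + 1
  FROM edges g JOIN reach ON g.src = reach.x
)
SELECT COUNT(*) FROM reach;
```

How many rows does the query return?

6

Base: (n12, dist=0).
Iteration 1: edges from {n12} -> (n28, dist=1).
Iteration 2: edges from {n28} -> (n10, dist=2), (n24, dist=2), (n34, dist=2).
Iteration 3: edges from {n10,n24,n34} -> (n9, dist=3).
Iteration 4: no outgoing edges from {n9}; recursion stops.
Total rows emitted: 6.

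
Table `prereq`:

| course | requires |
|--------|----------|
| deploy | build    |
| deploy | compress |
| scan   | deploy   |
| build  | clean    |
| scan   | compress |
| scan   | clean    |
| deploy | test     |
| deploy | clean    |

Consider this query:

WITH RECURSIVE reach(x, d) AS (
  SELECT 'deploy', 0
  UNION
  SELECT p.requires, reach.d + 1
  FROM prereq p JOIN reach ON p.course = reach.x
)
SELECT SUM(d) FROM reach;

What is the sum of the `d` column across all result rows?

6

Base: (deploy, d=0).
Iteration 1: edges from {deploy} -> (build, d=1), (clean, d=1), (compress, d=1), (test, d=1).
Iteration 2: edges from {build,clean,compress,test} -> (clean, d=2).
Iteration 3: no outgoing edges from {clean}; recursion stops.
SUM(d) = 0 + 1 + 1 + 1 + 1 + 2 = 6.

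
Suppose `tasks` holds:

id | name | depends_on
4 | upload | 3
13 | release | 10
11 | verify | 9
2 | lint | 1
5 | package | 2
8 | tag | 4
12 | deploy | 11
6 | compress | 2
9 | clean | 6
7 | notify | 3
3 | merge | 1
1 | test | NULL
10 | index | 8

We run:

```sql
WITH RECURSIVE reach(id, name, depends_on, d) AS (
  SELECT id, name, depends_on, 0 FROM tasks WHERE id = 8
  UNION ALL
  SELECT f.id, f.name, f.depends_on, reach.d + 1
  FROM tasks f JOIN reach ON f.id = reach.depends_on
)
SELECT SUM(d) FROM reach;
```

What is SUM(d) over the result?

6

Base: id=8 (tag), depends_on=4, d 0.
Iteration 1: join on id=4 -> upload (id 4, depends_on=3, d 1).
Iteration 2: join on id=3 -> merge (id 3, depends_on=1, d 2).
Iteration 3: join on id=1 -> test (id 1, depends_on=NULL, d 3).
Iteration 4: depends_on is NULL; no match; recursion stops.
SUM(d) = 0 + 1 + 2 + 3 = 6.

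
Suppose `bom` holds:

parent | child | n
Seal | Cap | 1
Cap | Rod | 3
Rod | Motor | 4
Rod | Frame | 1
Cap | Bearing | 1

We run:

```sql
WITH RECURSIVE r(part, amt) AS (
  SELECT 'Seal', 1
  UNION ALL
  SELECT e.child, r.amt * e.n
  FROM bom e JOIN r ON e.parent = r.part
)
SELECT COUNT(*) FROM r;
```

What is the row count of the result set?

Base: (Seal, amt=1).
Iteration 1: components of {Seal} -> Cap = 1*1 = 1.
Iteration 2: components of {Cap} -> Bearing = 1*1 = 1, Rod = 1*3 = 3.
Iteration 3: components of {Bearing,Rod} -> Frame = 3*1 = 3, Motor = 3*4 = 12.
Iteration 4: no further components; recursion stops.
Total rows emitted: 6.

6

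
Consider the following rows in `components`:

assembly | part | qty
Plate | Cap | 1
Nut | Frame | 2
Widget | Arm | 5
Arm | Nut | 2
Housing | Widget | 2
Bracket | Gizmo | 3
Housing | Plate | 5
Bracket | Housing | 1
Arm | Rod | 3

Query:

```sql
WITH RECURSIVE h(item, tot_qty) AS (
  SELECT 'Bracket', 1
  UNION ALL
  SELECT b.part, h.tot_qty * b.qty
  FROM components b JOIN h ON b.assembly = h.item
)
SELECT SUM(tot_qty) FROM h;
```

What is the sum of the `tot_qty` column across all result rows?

117

Base: (Bracket, tot_qty=1).
Iteration 1: components of {Bracket} -> Gizmo = 1*3 = 3, Housing = 1*1 = 1.
Iteration 2: components of {Gizmo,Housing} -> Plate = 1*5 = 5, Widget = 1*2 = 2.
Iteration 3: components of {Plate,Widget} -> Arm = 2*5 = 10, Cap = 5*1 = 5.
Iteration 4: components of {Arm,Cap} -> Nut = 10*2 = 20, Rod = 10*3 = 30.
Iteration 5: components of {Nut,Rod} -> Frame = 20*2 = 40.
Iteration 6: no further components; recursion stops.
SUM(tot_qty) = 1 + 1 + 3 + 2 + 5 + 10 + 5 + 20 + 30 + 40 = 117.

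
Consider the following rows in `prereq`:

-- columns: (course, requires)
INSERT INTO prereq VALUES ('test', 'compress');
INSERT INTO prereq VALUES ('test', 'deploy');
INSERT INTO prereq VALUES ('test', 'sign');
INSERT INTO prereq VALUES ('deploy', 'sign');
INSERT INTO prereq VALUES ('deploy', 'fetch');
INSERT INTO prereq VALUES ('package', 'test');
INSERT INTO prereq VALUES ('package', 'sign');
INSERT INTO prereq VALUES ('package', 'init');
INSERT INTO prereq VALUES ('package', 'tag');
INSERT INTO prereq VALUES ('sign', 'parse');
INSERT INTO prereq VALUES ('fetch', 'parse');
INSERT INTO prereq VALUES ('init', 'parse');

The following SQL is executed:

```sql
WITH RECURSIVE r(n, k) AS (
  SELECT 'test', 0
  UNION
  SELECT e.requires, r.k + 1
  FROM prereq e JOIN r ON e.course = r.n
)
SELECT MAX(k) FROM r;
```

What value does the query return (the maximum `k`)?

Base: (test, k=0).
Iteration 1: edges from {test} -> (compress, k=1), (deploy, k=1), (sign, k=1).
Iteration 2: edges from {compress,deploy,sign} -> (fetch, k=2), (parse, k=2), (sign, k=2).
Iteration 3: edges from {fetch,parse,sign} -> (parse, k=3). [UNION drops 1 duplicate row(s)]
Iteration 4: no outgoing edges from {parse}; recursion stops.
k values: 0, 1, 1, 1, 2, 2, 2, 3; the maximum is 3.

3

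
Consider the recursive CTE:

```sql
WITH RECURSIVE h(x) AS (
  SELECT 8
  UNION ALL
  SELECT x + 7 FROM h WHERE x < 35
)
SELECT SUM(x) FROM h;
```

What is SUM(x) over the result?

110

Base: x=8.
Iteration 1: 8 < 35 holds -> x = 8 + 7 = 15.
Iteration 2: 15 < 35 holds -> x = 15 + 7 = 22.
Iteration 3: 22 < 35 holds -> x = 22 + 7 = 29.
Iteration 4: 29 < 35 holds -> x = 29 + 7 = 36.
Iteration 5: 36 < 35 fails; recursion stops.
SUM(x) = 8 + 15 + 22 + 29 + 36 = 110.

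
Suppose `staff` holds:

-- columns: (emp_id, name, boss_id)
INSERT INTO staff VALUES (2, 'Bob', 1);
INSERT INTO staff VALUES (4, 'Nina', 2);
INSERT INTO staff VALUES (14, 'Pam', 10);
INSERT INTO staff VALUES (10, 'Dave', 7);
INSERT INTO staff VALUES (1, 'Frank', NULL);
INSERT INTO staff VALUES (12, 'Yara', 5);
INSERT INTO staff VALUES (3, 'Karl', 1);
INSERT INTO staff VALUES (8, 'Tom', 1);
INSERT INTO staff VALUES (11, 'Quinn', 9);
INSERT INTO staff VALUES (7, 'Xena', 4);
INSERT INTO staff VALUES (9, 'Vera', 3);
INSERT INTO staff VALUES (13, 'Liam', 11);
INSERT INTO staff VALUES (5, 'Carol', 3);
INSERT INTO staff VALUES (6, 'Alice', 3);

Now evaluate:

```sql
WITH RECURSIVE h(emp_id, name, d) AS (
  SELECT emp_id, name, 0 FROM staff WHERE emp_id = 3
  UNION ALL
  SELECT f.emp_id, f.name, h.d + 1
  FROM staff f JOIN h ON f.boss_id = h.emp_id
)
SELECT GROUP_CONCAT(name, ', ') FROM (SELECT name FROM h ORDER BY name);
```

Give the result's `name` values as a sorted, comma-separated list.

Base: emp_id=3 (Karl) at d 0.
Iteration 1: rows with boss_id in {3} -> Carol (id 5, d 1), Alice (id 6, d 1), Vera (id 9, d 1).
Iteration 2: rows with boss_id in {5,6,9} -> Quinn (id 11, d 2), Yara (id 12, d 2).
Iteration 3: rows with boss_id in {11,12} -> Liam (id 13, d 3).
Iteration 4: no rows with boss_id in {13}; recursion stops.

Alice, Carol, Karl, Liam, Quinn, Vera, Yara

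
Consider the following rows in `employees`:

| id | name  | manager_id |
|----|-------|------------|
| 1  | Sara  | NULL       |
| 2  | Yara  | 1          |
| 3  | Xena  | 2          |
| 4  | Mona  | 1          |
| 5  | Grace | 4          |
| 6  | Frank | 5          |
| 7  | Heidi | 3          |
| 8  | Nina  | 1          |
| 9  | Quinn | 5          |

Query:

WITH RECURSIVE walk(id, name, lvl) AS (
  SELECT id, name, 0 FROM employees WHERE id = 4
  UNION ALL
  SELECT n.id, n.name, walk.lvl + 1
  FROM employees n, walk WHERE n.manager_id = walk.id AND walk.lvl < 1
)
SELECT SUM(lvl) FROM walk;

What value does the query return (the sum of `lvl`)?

Base: id=4 (Mona) at lvl 0.
Iteration 1: rows with manager_id in {4} -> Grace (id 5, lvl 1).
Iteration 2: lvl < 1 fails for all current rows; recursion stops.
SUM(lvl) = 0 + 1 = 1.

1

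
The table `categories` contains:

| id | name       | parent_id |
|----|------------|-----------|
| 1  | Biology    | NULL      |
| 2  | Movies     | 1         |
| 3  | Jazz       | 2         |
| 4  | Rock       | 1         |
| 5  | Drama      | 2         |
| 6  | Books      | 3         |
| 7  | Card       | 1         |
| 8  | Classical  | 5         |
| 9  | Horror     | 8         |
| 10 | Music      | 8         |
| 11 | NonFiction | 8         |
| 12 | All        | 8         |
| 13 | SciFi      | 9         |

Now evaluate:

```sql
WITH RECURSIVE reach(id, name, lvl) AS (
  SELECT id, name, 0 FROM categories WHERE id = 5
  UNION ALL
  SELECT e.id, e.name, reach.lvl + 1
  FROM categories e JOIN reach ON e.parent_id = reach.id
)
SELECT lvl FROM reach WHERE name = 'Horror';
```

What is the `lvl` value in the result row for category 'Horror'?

Base: id=5 (Drama) at lvl 0.
Iteration 1: rows with parent_id in {5} -> Classical (id 8, lvl 1).
Iteration 2: rows with parent_id in {8} -> Horror (id 9, lvl 2), Music (id 10, lvl 2), NonFiction (id 11, lvl 2), All (id 12, lvl 2).
Iteration 3: rows with parent_id in {9,10,11,12} -> SciFi (id 13, lvl 3).
Iteration 4: no rows with parent_id in {13}; recursion stops.

2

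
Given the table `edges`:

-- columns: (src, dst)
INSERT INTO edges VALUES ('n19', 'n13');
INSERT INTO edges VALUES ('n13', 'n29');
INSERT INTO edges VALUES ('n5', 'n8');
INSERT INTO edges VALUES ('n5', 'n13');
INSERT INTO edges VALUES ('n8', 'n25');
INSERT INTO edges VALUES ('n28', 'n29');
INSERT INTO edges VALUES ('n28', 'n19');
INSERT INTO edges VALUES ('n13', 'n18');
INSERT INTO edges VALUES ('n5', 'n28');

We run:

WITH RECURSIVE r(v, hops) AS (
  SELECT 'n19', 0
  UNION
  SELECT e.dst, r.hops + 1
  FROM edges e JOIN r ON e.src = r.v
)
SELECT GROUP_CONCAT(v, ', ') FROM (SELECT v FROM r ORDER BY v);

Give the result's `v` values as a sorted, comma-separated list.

n13, n18, n19, n29

Base: (n19, hops=0).
Iteration 1: edges from {n19} -> (n13, hops=1).
Iteration 2: edges from {n13} -> (n18, hops=2), (n29, hops=2).
Iteration 3: no outgoing edges from {n18,n29}; recursion stops.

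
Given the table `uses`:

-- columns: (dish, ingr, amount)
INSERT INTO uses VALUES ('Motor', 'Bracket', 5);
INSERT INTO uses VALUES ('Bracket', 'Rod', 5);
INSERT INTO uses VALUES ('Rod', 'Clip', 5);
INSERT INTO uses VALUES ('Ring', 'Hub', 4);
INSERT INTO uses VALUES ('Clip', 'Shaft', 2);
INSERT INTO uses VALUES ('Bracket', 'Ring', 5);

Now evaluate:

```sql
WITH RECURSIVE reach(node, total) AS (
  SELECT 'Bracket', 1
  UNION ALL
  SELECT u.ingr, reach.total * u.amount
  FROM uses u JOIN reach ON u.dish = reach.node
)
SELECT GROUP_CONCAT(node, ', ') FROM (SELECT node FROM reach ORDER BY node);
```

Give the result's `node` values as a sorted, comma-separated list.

Bracket, Clip, Hub, Ring, Rod, Shaft

Base: (Bracket, total=1).
Iteration 1: components of {Bracket} -> Ring = 1*5 = 5, Rod = 1*5 = 5.
Iteration 2: components of {Ring,Rod} -> Clip = 5*5 = 25, Hub = 5*4 = 20.
Iteration 3: components of {Clip,Hub} -> Shaft = 25*2 = 50.
Iteration 4: no further components; recursion stops.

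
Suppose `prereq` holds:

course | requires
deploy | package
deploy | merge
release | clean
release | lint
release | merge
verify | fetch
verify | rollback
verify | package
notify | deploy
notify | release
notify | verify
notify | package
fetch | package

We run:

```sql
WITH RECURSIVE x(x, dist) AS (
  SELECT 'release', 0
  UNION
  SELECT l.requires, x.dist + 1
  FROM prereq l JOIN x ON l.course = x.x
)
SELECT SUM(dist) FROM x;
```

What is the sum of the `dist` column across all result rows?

3

Base: (release, dist=0).
Iteration 1: edges from {release} -> (clean, dist=1), (lint, dist=1), (merge, dist=1).
Iteration 2: no outgoing edges from {clean,lint,merge}; recursion stops.
SUM(dist) = 0 + 1 + 1 + 1 = 3.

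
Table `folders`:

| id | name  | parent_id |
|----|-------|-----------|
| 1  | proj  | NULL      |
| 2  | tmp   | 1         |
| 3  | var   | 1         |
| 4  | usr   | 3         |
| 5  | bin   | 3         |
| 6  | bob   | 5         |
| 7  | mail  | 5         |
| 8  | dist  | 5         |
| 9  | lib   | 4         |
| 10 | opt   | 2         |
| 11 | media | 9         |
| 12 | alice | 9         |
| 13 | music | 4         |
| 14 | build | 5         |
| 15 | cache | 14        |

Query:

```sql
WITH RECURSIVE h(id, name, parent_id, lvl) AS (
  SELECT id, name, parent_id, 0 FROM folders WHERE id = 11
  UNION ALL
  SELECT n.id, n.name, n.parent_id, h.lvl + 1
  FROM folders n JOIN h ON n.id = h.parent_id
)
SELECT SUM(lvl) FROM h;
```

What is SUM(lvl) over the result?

Base: id=11 (media), parent_id=9, lvl 0.
Iteration 1: join on id=9 -> lib (id 9, parent_id=4, lvl 1).
Iteration 2: join on id=4 -> usr (id 4, parent_id=3, lvl 2).
Iteration 3: join on id=3 -> var (id 3, parent_id=1, lvl 3).
Iteration 4: join on id=1 -> proj (id 1, parent_id=NULL, lvl 4).
Iteration 5: parent_id is NULL; no match; recursion stops.
SUM(lvl) = 0 + 1 + 2 + 3 + 4 = 10.

10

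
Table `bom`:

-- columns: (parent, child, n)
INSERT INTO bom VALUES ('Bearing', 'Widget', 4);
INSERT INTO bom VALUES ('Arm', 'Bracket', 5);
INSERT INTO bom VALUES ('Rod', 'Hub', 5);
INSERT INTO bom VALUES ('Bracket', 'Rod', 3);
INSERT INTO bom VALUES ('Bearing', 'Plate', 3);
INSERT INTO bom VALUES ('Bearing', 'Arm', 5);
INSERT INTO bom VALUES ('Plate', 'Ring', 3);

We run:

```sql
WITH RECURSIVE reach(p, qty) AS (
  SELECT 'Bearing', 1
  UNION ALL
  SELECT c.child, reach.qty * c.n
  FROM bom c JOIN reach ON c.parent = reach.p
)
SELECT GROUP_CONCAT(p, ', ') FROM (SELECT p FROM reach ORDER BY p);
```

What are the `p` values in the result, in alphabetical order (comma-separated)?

Base: (Bearing, qty=1).
Iteration 1: components of {Bearing} -> Arm = 1*5 = 5, Plate = 1*3 = 3, Widget = 1*4 = 4.
Iteration 2: components of {Arm,Plate,Widget} -> Bracket = 5*5 = 25, Ring = 3*3 = 9.
Iteration 3: components of {Bracket,Ring} -> Rod = 25*3 = 75.
Iteration 4: components of {Rod} -> Hub = 75*5 = 375.
Iteration 5: no further components; recursion stops.

Arm, Bearing, Bracket, Hub, Plate, Ring, Rod, Widget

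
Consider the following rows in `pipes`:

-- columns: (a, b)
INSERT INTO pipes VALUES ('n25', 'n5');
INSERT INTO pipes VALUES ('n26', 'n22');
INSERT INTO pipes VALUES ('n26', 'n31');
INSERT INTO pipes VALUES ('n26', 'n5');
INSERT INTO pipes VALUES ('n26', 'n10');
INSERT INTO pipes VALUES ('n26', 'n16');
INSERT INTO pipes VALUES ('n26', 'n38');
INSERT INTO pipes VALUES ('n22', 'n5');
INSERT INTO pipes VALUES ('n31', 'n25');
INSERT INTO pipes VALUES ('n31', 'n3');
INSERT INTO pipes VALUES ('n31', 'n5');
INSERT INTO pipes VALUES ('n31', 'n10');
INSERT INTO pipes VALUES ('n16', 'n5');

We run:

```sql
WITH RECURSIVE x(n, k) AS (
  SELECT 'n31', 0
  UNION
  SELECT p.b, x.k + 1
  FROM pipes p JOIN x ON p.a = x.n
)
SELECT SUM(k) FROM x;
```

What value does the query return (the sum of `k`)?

Base: (n31, k=0).
Iteration 1: edges from {n31} -> (n10, k=1), (n25, k=1), (n3, k=1), (n5, k=1).
Iteration 2: edges from {n10,n25,n3,n5} -> (n5, k=2).
Iteration 3: no outgoing edges from {n5}; recursion stops.
SUM(k) = 0 + 1 + 1 + 1 + 1 + 2 = 6.

6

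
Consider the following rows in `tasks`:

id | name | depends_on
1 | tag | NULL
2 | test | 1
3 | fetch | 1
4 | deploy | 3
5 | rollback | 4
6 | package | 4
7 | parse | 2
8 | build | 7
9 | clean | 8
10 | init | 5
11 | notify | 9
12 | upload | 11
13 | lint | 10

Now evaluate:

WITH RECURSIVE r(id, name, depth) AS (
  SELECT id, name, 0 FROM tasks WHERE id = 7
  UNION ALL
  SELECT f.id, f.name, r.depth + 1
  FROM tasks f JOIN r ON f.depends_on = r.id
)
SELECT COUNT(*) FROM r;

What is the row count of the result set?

5

Base: id=7 (parse) at depth 0.
Iteration 1: rows with depends_on in {7} -> build (id 8, depth 1).
Iteration 2: rows with depends_on in {8} -> clean (id 9, depth 2).
Iteration 3: rows with depends_on in {9} -> notify (id 11, depth 3).
Iteration 4: rows with depends_on in {11} -> upload (id 12, depth 4).
Iteration 5: no rows with depends_on in {12}; recursion stops.
Total rows emitted: 5.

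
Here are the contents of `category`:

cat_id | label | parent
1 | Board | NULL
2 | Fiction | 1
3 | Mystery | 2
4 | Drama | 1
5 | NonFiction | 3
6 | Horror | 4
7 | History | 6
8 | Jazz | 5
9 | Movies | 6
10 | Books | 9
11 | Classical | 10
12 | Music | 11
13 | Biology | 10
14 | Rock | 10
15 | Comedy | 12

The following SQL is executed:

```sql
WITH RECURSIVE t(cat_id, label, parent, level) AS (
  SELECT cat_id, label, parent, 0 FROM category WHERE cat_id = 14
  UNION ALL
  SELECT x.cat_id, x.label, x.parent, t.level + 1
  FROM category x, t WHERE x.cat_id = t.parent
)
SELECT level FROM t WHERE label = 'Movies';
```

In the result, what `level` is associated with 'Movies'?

2

Base: cat_id=14 (Rock), parent=10, level 0.
Iteration 1: join on cat_id=10 -> Books (id 10, parent=9, level 1).
Iteration 2: join on cat_id=9 -> Movies (id 9, parent=6, level 2).
Iteration 3: join on cat_id=6 -> Horror (id 6, parent=4, level 3).
Iteration 4: join on cat_id=4 -> Drama (id 4, parent=1, level 4).
Iteration 5: join on cat_id=1 -> Board (id 1, parent=NULL, level 5).
Iteration 6: parent is NULL; no match; recursion stops.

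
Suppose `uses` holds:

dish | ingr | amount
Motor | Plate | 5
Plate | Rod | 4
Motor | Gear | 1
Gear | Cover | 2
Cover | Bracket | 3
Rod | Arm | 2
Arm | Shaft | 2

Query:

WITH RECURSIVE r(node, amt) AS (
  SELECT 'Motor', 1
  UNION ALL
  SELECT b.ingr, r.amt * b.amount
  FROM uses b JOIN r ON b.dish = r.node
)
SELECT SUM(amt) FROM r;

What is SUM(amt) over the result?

155

Base: (Motor, amt=1).
Iteration 1: components of {Motor} -> Gear = 1*1 = 1, Plate = 1*5 = 5.
Iteration 2: components of {Gear,Plate} -> Cover = 1*2 = 2, Rod = 5*4 = 20.
Iteration 3: components of {Cover,Rod} -> Arm = 20*2 = 40, Bracket = 2*3 = 6.
Iteration 4: components of {Arm,Bracket} -> Shaft = 40*2 = 80.
Iteration 5: no further components; recursion stops.
SUM(amt) = 1 + 5 + 1 + 20 + 2 + 40 + 6 + 80 = 155.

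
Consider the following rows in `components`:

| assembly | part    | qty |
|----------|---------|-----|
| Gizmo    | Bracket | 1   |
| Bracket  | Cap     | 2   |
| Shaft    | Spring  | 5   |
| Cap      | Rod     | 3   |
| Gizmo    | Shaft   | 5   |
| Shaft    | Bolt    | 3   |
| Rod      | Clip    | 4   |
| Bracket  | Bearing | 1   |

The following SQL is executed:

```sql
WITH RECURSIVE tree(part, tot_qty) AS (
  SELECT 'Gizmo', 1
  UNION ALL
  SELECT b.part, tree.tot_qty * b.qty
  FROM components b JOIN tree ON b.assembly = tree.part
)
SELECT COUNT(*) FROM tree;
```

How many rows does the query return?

Base: (Gizmo, tot_qty=1).
Iteration 1: components of {Gizmo} -> Bracket = 1*1 = 1, Shaft = 1*5 = 5.
Iteration 2: components of {Bracket,Shaft} -> Bearing = 1*1 = 1, Bolt = 5*3 = 15, Cap = 1*2 = 2, Spring = 5*5 = 25.
Iteration 3: components of {Bearing,Bolt,Cap,Spring} -> Rod = 2*3 = 6.
Iteration 4: components of {Rod} -> Clip = 6*4 = 24.
Iteration 5: no further components; recursion stops.
Total rows emitted: 9.

9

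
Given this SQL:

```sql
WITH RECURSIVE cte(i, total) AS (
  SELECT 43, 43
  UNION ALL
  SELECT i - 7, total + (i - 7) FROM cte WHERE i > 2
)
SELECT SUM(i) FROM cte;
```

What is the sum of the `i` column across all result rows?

Base: i=43, total=43.
Iteration 1: 43 > 2 holds -> i = 43 - 7 = 36, total = 43 + 36 = 79.
Iteration 2: 36 > 2 holds -> i = 36 - 7 = 29, total = 79 + 29 = 108.
Iteration 3: 29 > 2 holds -> i = 29 - 7 = 22, total = 108 + 22 = 130.
Iteration 4: 22 > 2 holds -> i = 22 - 7 = 15, total = 130 + 15 = 145.
Iteration 5: 15 > 2 holds -> i = 15 - 7 = 8, total = 145 + 8 = 153.
Iteration 6: 8 > 2 holds -> i = 8 - 7 = 1, total = 153 + 1 = 154.
Iteration 7: 1 > 2 fails; recursion stops.
SUM(i) = 43 + 36 + 29 + 22 + 15 + 8 + 1 = 154.

154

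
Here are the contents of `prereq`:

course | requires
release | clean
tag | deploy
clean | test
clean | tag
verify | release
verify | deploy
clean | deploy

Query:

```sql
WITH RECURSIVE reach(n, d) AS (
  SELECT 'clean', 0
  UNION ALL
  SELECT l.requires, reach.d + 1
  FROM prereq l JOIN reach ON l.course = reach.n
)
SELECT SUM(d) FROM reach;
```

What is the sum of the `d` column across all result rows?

5

Base: (clean, d=0).
Iteration 1: edges from {clean} -> (deploy, d=1), (tag, d=1), (test, d=1).
Iteration 2: edges from {deploy,tag,test} -> (deploy, d=2).
Iteration 3: no outgoing edges from {deploy}; recursion stops.
SUM(d) = 0 + 1 + 1 + 1 + 2 = 5.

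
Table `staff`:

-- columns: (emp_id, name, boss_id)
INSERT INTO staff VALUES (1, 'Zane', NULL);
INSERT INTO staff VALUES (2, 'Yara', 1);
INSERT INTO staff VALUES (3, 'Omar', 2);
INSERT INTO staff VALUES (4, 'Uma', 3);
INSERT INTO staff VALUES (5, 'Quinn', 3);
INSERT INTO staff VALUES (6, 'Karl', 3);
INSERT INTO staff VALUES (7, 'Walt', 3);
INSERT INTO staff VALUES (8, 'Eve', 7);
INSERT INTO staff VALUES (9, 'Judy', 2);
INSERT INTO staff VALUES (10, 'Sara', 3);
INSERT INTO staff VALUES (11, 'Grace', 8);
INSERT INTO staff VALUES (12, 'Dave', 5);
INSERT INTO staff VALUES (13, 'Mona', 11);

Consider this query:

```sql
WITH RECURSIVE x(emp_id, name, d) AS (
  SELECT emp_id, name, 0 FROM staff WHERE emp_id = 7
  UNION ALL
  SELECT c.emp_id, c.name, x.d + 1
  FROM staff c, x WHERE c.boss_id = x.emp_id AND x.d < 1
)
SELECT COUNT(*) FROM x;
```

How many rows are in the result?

Base: emp_id=7 (Walt) at d 0.
Iteration 1: rows with boss_id in {7} -> Eve (id 8, d 1).
Iteration 2: d < 1 fails for all current rows; recursion stops.
Total rows emitted: 2.

2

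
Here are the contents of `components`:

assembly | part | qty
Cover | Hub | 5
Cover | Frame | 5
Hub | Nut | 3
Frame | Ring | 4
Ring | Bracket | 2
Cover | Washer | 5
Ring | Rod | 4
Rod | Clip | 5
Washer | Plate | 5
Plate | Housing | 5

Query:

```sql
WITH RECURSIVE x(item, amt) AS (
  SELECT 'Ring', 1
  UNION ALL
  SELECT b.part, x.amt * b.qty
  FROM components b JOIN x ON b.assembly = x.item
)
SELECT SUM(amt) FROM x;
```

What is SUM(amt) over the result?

Base: (Ring, amt=1).
Iteration 1: components of {Ring} -> Bracket = 1*2 = 2, Rod = 1*4 = 4.
Iteration 2: components of {Bracket,Rod} -> Clip = 4*5 = 20.
Iteration 3: no further components; recursion stops.
SUM(amt) = 1 + 2 + 4 + 20 = 27.

27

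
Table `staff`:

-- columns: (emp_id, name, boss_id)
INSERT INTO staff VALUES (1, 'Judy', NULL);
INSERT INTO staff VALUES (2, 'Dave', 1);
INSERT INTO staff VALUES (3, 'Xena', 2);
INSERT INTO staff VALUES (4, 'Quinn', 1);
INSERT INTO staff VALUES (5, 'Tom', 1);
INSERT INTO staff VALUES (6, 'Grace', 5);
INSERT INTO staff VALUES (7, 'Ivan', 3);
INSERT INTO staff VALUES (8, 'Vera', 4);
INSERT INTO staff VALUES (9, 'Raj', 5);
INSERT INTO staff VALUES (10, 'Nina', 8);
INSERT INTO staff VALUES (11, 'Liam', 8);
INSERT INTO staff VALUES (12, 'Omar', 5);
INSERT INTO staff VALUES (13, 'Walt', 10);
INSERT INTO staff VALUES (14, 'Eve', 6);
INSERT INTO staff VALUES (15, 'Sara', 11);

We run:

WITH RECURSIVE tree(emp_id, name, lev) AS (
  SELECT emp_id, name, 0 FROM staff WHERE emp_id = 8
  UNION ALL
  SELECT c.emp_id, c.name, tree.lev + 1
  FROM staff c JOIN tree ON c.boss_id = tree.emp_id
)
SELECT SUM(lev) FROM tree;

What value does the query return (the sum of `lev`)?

6

Base: emp_id=8 (Vera) at lev 0.
Iteration 1: rows with boss_id in {8} -> Nina (id 10, lev 1), Liam (id 11, lev 1).
Iteration 2: rows with boss_id in {10,11} -> Walt (id 13, lev 2), Sara (id 15, lev 2).
Iteration 3: no rows with boss_id in {13,15}; recursion stops.
SUM(lev) = 0 + 1 + 1 + 2 + 2 = 6.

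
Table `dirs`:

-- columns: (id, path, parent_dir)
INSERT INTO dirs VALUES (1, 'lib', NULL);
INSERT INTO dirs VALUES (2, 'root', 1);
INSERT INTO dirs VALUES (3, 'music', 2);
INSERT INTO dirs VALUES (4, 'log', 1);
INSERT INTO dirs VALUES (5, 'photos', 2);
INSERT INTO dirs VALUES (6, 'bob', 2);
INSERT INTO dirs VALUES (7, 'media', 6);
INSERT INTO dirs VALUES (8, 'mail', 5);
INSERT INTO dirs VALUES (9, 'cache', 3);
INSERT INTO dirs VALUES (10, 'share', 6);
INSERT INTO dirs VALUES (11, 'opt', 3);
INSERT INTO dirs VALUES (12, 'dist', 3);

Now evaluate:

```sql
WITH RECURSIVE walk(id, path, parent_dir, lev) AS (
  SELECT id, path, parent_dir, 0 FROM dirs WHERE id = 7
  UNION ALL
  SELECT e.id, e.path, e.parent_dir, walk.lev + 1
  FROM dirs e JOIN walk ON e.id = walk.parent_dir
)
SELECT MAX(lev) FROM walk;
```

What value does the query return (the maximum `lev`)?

Base: id=7 (media), parent_dir=6, lev 0.
Iteration 1: join on id=6 -> bob (id 6, parent_dir=2, lev 1).
Iteration 2: join on id=2 -> root (id 2, parent_dir=1, lev 2).
Iteration 3: join on id=1 -> lib (id 1, parent_dir=NULL, lev 3).
Iteration 4: parent_dir is NULL; no match; recursion stops.
lev values: 0, 1, 2, 3; the maximum is 3.

3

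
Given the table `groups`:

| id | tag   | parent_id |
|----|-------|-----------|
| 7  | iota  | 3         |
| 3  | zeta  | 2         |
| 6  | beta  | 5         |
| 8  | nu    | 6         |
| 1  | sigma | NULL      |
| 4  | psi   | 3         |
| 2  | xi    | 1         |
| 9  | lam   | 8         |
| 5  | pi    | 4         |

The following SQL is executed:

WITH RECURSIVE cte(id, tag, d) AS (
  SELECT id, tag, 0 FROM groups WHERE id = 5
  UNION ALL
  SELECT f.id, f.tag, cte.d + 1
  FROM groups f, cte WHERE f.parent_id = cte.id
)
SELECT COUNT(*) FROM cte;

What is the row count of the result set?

4

Base: id=5 (pi) at d 0.
Iteration 1: rows with parent_id in {5} -> beta (id 6, d 1).
Iteration 2: rows with parent_id in {6} -> nu (id 8, d 2).
Iteration 3: rows with parent_id in {8} -> lam (id 9, d 3).
Iteration 4: no rows with parent_id in {9}; recursion stops.
Total rows emitted: 4.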